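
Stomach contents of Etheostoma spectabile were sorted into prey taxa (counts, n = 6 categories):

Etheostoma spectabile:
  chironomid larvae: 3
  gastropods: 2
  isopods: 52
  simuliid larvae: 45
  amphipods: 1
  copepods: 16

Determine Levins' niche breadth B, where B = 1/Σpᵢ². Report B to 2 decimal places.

2.83

Proportions for Etheostoma spectabile (n=119): 3/119=0.0252, 2/119=0.0168, 52/119=0.4370, 45/119=0.3782, 1/119=0.0084, 16/119=0.1345
Σpᵢ² = 0.0252² + 0.0168² + 0.4370² + 0.3782² + 0.0084² + 0.1345² = 0.000635 + 0.000282 + 0.190969 + 0.143035 + 0.000071 + 0.018090 = 0.353082
B = 1 / 0.353082 = 2.8322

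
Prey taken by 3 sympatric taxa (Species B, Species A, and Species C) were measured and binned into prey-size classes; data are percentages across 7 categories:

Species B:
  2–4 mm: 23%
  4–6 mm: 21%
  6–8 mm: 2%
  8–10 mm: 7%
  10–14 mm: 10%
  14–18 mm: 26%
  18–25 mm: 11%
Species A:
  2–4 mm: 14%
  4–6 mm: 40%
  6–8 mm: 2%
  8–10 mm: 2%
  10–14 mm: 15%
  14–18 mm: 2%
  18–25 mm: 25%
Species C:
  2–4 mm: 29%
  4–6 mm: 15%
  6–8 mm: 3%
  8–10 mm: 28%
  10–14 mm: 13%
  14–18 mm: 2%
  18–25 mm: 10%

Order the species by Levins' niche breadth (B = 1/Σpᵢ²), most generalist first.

Species B > Species C > Species A

Convert percentages to proportions (divide by 100).
Σp_Bᵢ² = 0.23² + 0.21² + 0.02² + 0.07² + 0.10² + 0.26² + 0.11² = 0.0529 + 0.0441 + 0.0004 + 0.0049 + 0.0100 + 0.0676 + 0.0121 = 0.1920
B_B = 1 / 0.1920 = 5.2083
Σp_Aᵢ² = 0.14² + 0.40² + 0.02² + 0.02² + 0.15² + 0.02² + 0.25² = 0.0196 + 0.1600 + 0.0004 + 0.0004 + 0.0225 + 0.0004 + 0.0625 = 0.2658
B_A = 1 / 0.2658 = 3.7622
Σp_Cᵢ² = 0.29² + 0.15² + 0.03² + 0.28² + 0.13² + 0.02² + 0.10² = 0.0841 + 0.0225 + 0.0009 + 0.0784 + 0.0169 + 0.0004 + 0.0100 = 0.2132
B_C = 1 / 0.2132 = 4.6904
Ranking by B (broadest → narrowest): Species B (5.21) > Species C (4.69) > Species A (3.76)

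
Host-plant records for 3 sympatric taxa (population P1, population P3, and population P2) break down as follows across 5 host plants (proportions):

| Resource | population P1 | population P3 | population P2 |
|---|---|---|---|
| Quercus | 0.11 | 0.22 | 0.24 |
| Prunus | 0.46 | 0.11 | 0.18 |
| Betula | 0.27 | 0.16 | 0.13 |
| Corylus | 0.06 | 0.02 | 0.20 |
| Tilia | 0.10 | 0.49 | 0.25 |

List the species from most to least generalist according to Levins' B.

Σp_P1ᵢ² = 0.11² + 0.46² + 0.27² + 0.06² + 0.10² = 0.0121 + 0.2116 + 0.0729 + 0.0036 + 0.0100 = 0.3102
B_P1 = 1 / 0.3102 = 3.2237
Σp_P3ᵢ² = 0.22² + 0.11² + 0.16² + 0.02² + 0.49² = 0.0484 + 0.0121 + 0.0256 + 0.0004 + 0.2401 = 0.3266
B_P3 = 1 / 0.3266 = 3.0618
Σp_P2ᵢ² = 0.24² + 0.18² + 0.13² + 0.20² + 0.25² = 0.0576 + 0.0324 + 0.0169 + 0.0400 + 0.0625 = 0.2094
B_P2 = 1 / 0.2094 = 4.7755
Ranking by B (broadest → narrowest): population P2 (4.78) > population P1 (3.22) > population P3 (3.06)

population P2 > population P1 > population P3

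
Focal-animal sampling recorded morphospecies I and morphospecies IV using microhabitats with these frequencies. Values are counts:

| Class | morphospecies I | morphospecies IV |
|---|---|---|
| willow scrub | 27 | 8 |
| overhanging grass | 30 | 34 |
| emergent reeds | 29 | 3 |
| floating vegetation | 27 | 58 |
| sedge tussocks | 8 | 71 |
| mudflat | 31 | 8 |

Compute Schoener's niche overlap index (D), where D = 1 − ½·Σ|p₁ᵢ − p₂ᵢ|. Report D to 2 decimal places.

0.52

Proportions for morphospecies I (n=152): 27/152=0.1776, 30/152=0.1974, 29/152=0.1908, 27/152=0.1776, 8/152=0.0526, 31/152=0.2039
Proportions for morphospecies IV (n=182): 8/182=0.0440, 34/182=0.1868, 3/182=0.0165, 58/182=0.3187, 71/182=0.3901, 8/182=0.0440
Σ|p₁ᵢ − p₂ᵢ| = 0.1336 + 0.0106 + 0.1743 + 0.1411 + 0.3375 + 0.1599 = 0.9570
D = 1 − ½ × 0.9570 = 1 − 0.47850 = 0.52150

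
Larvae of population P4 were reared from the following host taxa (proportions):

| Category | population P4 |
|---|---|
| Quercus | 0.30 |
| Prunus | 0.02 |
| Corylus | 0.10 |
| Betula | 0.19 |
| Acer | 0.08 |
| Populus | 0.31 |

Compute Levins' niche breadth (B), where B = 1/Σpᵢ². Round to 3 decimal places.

4.184

Σpᵢ² = 0.30² + 0.02² + 0.10² + 0.19² + 0.08² + 0.31² = 0.0900 + 0.0004 + 0.0100 + 0.0361 + 0.0064 + 0.0961 = 0.2390
B = 1 / 0.2390 = 4.18410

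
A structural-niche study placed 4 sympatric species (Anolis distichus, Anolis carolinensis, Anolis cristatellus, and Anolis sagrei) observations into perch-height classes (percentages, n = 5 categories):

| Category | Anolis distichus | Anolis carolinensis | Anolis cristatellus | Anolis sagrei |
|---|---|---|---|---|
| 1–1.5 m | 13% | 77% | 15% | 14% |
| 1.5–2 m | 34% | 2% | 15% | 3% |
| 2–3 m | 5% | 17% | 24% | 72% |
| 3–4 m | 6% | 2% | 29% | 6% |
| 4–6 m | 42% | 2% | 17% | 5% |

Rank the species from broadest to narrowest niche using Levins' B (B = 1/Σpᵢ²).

Convert percentages to proportions (divide by 100).
Σp_distᵢ² = 0.13² + 0.34² + 0.05² + 0.06² + 0.42² = 0.0169 + 0.1156 + 0.0025 + 0.0036 + 0.1764 = 0.3150
B_dist = 1 / 0.3150 = 3.1746
Σp_caroᵢ² = 0.77² + 0.02² + 0.17² + 0.02² + 0.02² = 0.5929 + 0.0004 + 0.0289 + 0.0004 + 0.0004 = 0.6230
B_caro = 1 / 0.6230 = 1.6051
Σp_crisᵢ² = 0.15² + 0.15² + 0.24² + 0.29² + 0.17² = 0.0225 + 0.0225 + 0.0576 + 0.0841 + 0.0289 = 0.2156
B_cris = 1 / 0.2156 = 4.6382
Σp_sagrᵢ² = 0.14² + 0.03² + 0.72² + 0.06² + 0.05² = 0.0196 + 0.0009 + 0.5184 + 0.0036 + 0.0025 = 0.5450
B_sagr = 1 / 0.5450 = 1.8349
Ranking by B (broadest → narrowest): Anolis cristatellus (4.64) > Anolis distichus (3.17) > Anolis sagrei (1.83) > Anolis carolinensis (1.61)

Anolis cristatellus > Anolis distichus > Anolis sagrei > Anolis carolinensis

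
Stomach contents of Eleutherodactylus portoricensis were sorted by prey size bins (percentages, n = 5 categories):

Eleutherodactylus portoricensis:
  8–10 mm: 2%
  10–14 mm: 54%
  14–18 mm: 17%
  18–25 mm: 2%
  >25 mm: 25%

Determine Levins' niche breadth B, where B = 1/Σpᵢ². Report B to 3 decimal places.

2.606

Convert percentages to proportions (divide by 100).
Σpᵢ² = 0.02² + 0.54² + 0.17² + 0.02² + 0.25² = 0.0004 + 0.2916 + 0.0289 + 0.0004 + 0.0625 = 0.3838
B = 1 / 0.3838 = 2.60552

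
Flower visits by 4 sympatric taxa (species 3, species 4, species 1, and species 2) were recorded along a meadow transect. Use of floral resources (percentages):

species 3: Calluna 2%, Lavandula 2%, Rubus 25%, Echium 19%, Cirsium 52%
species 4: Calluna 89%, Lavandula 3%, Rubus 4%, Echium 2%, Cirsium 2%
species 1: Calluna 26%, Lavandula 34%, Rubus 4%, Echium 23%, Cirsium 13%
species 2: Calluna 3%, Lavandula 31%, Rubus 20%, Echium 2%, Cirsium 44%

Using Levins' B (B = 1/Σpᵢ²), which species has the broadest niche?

species 1

Convert percentages to proportions (divide by 100).
Σp_3ᵢ² = 0.02² + 0.02² + 0.25² + 0.19² + 0.52² = 0.0004 + 0.0004 + 0.0625 + 0.0361 + 0.2704 = 0.3698
B_3 = 1 / 0.3698 = 2.7042
Σp_4ᵢ² = 0.89² + 0.03² + 0.04² + 0.02² + 0.02² = 0.7921 + 0.0009 + 0.0016 + 0.0004 + 0.0004 = 0.7954
B_4 = 1 / 0.7954 = 1.2572
Σp_1ᵢ² = 0.26² + 0.34² + 0.04² + 0.23² + 0.13² = 0.0676 + 0.1156 + 0.0016 + 0.0529 + 0.0169 = 0.2546
B_1 = 1 / 0.2546 = 3.9277
Σp_2ᵢ² = 0.03² + 0.31² + 0.20² + 0.02² + 0.44² = 0.0009 + 0.0961 + 0.0400 + 0.0004 + 0.1936 = 0.3310
B_2 = 1 / 0.3310 = 3.0211
Highest B → broadest niche (most generalist): species 1 (B = 3.93).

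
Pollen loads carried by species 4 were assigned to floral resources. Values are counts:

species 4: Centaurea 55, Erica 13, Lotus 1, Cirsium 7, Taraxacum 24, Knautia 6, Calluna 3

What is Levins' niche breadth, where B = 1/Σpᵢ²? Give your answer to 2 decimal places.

Proportions for species 4 (n=109): 55/109=0.5046, 13/109=0.1193, 1/109=0.0092, 7/109=0.0642, 24/109=0.2202, 6/109=0.0550, 3/109=0.0275
Σpᵢ² = 0.5046² + 0.1193² + 0.0092² + 0.0642² + 0.2202² + 0.0550² + 0.0275² = 0.254621 + 0.014232 + 0.000085 + 0.004122 + 0.048488 + 0.003025 + 0.000756 = 0.325329
B = 1 / 0.325329 = 3.0738

3.07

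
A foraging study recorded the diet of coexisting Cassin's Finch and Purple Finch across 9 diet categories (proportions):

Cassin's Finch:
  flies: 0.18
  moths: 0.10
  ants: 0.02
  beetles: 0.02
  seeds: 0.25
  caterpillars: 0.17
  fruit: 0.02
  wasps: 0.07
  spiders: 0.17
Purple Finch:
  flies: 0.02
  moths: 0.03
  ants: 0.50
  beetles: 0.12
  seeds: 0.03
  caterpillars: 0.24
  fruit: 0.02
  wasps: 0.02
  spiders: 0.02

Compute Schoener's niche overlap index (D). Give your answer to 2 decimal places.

Σ|p₁ᵢ − p₂ᵢ| = 0.16 + 0.07 + 0.48 + 0.10 + 0.22 + 0.07 + 0.00 + 0.05 + 0.15 = 1.30
D = 1 − ½ × 1.30 = 1 − 0.650 = 0.3500

0.35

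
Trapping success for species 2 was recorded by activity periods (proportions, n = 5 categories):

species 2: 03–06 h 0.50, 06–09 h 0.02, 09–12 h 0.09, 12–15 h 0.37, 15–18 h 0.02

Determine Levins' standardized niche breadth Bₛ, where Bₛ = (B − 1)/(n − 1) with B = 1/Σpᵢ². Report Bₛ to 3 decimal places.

Σpᵢ² = 0.50² + 0.02² + 0.09² + 0.37² + 0.02² = 0.2500 + 0.0004 + 0.0081 + 0.1369 + 0.0004 = 0.3958
B = 1 / 0.3958 = 2.52653
Bₛ = (B − 1)/(n − 1) = (2.52653 − 1)/(5 − 1) = 1.52653/4 = 0.38163

0.382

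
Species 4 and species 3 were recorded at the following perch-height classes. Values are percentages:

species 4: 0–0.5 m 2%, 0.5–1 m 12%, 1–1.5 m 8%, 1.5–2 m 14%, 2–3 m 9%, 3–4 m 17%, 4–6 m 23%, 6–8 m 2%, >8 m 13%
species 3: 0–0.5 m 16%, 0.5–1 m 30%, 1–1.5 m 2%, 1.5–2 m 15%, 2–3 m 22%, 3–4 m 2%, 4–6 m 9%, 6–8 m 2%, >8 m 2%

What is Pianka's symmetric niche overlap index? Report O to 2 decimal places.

0.64

Convert percentages to proportions (divide by 100).
Σ p₁ᵢp₂ᵢ = 0.0032 + 0.0360 + 0.0016 + 0.0210 + 0.0198 + 0.0034 + 0.0207 + 0.0004 + 0.0026 = 0.1087
Σp_1ᵢ² = 0.02² + 0.12² + 0.08² + 0.14² + 0.09² + 0.17² + 0.23² + 0.02² + 0.13² = 0.0004 + 0.0144 + 0.0064 + 0.0196 + 0.0081 + 0.0289 + 0.0529 + 0.0004 + 0.0169 = 0.1480
Σp_2ᵢ² = 0.16² + 0.30² + 0.02² + 0.15² + 0.22² + 0.02² + 0.09² + 0.02² + 0.02² = 0.0256 + 0.0900 + 0.0004 + 0.0225 + 0.0484 + 0.0004 + 0.0081 + 0.0004 + 0.0004 = 0.1962
O = 0.1087 / √(0.1480 × 0.1962) = 0.1087 / 0.17040 = 0.6379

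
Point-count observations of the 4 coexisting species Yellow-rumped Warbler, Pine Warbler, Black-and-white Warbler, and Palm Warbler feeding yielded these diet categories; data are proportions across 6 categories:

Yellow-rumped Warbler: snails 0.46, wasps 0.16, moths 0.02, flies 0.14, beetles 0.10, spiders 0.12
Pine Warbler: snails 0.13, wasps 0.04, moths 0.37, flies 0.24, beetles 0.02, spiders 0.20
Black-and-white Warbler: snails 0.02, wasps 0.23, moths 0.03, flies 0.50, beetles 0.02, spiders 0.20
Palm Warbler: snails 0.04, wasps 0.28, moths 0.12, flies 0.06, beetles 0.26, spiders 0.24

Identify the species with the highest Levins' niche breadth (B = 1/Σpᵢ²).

Palm Warbler

Σp_Yellᵢ² = 0.46² + 0.16² + 0.02² + 0.14² + 0.10² + 0.12² = 0.2116 + 0.0256 + 0.0004 + 0.0196 + 0.0100 + 0.0144 = 0.2816
B_Yell = 1 / 0.2816 = 3.5511
Σp_Pineᵢ² = 0.13² + 0.04² + 0.37² + 0.24² + 0.02² + 0.20² = 0.0169 + 0.0016 + 0.1369 + 0.0576 + 0.0004 + 0.0400 = 0.2534
B_Pine = 1 / 0.2534 = 3.9463
Σp_Blacᵢ² = 0.02² + 0.23² + 0.03² + 0.50² + 0.02² + 0.20² = 0.0004 + 0.0529 + 0.0009 + 0.2500 + 0.0004 + 0.0400 = 0.3446
B_Blac = 1 / 0.3446 = 2.9019
Σp_Palmᵢ² = 0.04² + 0.28² + 0.12² + 0.06² + 0.26² + 0.24² = 0.0016 + 0.0784 + 0.0144 + 0.0036 + 0.0676 + 0.0576 = 0.2232
B_Palm = 1 / 0.2232 = 4.4803
Highest B → broadest niche (most generalist): Palm Warbler (B = 4.48).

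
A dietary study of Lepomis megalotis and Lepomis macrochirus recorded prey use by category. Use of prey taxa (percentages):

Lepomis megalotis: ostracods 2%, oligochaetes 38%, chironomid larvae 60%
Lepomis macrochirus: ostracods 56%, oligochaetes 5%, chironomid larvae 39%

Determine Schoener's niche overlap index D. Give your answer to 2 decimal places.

Convert percentages to proportions (divide by 100).
Σ|p₁ᵢ − p₂ᵢ| = 0.54 + 0.33 + 0.21 = 1.08
D = 1 − ½ × 1.08 = 1 − 0.540 = 0.4600

0.46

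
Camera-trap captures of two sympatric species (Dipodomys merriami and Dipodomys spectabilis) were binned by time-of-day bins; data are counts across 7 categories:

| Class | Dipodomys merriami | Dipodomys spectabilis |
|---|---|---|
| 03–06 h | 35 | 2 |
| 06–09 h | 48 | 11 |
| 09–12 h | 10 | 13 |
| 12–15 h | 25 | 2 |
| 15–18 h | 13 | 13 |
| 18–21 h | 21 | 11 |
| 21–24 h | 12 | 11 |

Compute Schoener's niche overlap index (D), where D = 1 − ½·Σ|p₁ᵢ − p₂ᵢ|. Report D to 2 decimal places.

Proportions for Dipodomys merriami (n=164): 35/164=0.2134, 48/164=0.2927, 10/164=0.0610, 25/164=0.1524, 13/164=0.0793, 21/164=0.1280, 12/164=0.0732
Proportions for Dipodomys spectabilis (n=63): 2/63=0.0317, 11/63=0.1746, 13/63=0.2063, 2/63=0.0317, 13/63=0.2063, 11/63=0.1746, 11/63=0.1746
Σ|p₁ᵢ − p₂ᵢ| = 0.1817 + 0.1181 + 0.1453 + 0.1207 + 0.1270 + 0.0466 + 0.1014 = 0.8408
D = 1 − ½ × 0.8408 = 1 − 0.42040 = 0.57960

0.58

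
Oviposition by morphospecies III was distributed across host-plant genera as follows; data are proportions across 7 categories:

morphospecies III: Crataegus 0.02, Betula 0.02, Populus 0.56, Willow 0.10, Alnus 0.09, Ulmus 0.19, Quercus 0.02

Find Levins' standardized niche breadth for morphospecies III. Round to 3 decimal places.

0.285

Σpᵢ² = 0.02² + 0.02² + 0.56² + 0.10² + 0.09² + 0.19² + 0.02² = 0.0004 + 0.0004 + 0.3136 + 0.0100 + 0.0081 + 0.0361 + 0.0004 = 0.3690
B = 1 / 0.3690 = 2.71003
Bₛ = (B − 1)/(n − 1) = (2.71003 − 1)/(7 − 1) = 1.71003/6 = 0.28501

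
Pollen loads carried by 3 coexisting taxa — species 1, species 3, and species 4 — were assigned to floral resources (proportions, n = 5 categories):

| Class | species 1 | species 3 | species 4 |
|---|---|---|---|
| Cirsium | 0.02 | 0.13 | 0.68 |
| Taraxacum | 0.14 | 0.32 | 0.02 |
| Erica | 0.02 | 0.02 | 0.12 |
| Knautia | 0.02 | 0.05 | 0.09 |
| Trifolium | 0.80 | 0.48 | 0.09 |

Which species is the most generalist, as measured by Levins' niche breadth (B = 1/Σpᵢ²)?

Σp_1ᵢ² = 0.02² + 0.14² + 0.02² + 0.02² + 0.80² = 0.0004 + 0.0196 + 0.0004 + 0.0004 + 0.6400 = 0.6608
B_1 = 1 / 0.6608 = 1.5133
Σp_3ᵢ² = 0.13² + 0.32² + 0.02² + 0.05² + 0.48² = 0.0169 + 0.1024 + 0.0004 + 0.0025 + 0.2304 = 0.3526
B_3 = 1 / 0.3526 = 2.8361
Σp_4ᵢ² = 0.68² + 0.02² + 0.12² + 0.09² + 0.09² = 0.4624 + 0.0004 + 0.0144 + 0.0081 + 0.0081 = 0.4934
B_4 = 1 / 0.4934 = 2.0268
Highest B → broadest niche (most generalist): species 3 (B = 2.84).

species 3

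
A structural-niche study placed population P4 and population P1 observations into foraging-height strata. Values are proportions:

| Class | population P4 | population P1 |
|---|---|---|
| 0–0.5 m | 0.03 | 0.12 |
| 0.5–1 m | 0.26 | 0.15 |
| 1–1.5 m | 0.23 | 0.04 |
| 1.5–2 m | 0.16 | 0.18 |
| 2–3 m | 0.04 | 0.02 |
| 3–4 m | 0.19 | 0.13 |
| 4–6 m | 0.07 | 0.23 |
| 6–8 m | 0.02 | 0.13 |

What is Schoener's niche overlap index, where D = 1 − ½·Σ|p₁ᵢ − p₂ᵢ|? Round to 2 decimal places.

0.62

Σ|p₁ᵢ − p₂ᵢ| = 0.09 + 0.11 + 0.19 + 0.02 + 0.02 + 0.06 + 0.16 + 0.11 = 0.76
D = 1 − ½ × 0.76 = 1 − 0.380 = 0.6200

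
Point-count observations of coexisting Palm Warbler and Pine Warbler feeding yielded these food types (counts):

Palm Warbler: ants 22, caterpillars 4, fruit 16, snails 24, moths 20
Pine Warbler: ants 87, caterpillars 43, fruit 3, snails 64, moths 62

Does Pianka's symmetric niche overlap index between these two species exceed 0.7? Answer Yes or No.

Yes

Proportions for Palm Warbler (n=86): 22/86=0.2558, 4/86=0.0465, 16/86=0.1860, 24/86=0.2791, 20/86=0.2326
Proportions for Pine Warbler (n=259): 87/259=0.3359, 43/259=0.1660, 3/259=0.0116, 64/259=0.2471, 62/259=0.2394
Σ p₁ᵢp₂ᵢ = 0.085923 + 0.007719 + 0.002158 + 0.068966 + 0.055684 = 0.220450
Σp_1ᵢ² = 0.2558² + 0.0465² + 0.1860² + 0.2791² + 0.2326² = 0.065434 + 0.002162 + 0.034596 + 0.077897 + 0.054103 = 0.234192
Σp_2ᵢ² = 0.3359² + 0.1660² + 0.0116² + 0.2471² + 0.2394² = 0.112829 + 0.027556 + 0.000135 + 0.061058 + 0.057312 = 0.258890
O = 0.220450 / √(0.234192 × 0.258890) = 0.220450 / 0.2462315 = 0.8953
O = 0.8953 > 0.7 → Yes.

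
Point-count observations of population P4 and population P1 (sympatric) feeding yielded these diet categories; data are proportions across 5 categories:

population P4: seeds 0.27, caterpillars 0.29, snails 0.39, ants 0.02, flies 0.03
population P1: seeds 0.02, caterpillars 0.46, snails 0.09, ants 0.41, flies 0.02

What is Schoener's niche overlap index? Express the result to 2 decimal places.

0.44

Σ|p₁ᵢ − p₂ᵢ| = 0.25 + 0.17 + 0.30 + 0.39 + 0.01 = 1.12
D = 1 − ½ × 1.12 = 1 − 0.560 = 0.4400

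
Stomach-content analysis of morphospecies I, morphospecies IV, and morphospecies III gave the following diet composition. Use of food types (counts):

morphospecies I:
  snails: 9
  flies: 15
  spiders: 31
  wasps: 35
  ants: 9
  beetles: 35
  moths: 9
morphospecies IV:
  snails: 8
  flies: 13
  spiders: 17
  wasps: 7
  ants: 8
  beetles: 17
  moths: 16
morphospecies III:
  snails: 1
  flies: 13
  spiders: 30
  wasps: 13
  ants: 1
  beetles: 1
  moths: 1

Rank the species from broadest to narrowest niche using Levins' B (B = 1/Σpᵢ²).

Proportions for morphospecies I (n=143): 9/143=0.0629, 15/143=0.1049, 31/143=0.2168, 35/143=0.2448, 9/143=0.0629, 35/143=0.2448, 9/143=0.0629
Proportions for morphospecies IV (n=86): 8/86=0.0930, 13/86=0.1512, 17/86=0.1977, 7/86=0.0814, 8/86=0.0930, 17/86=0.1977, 16/86=0.1860
Proportions for morphospecies III (n=60): 1/60=0.0167, 13/60=0.2167, 30/60=0.5000, 13/60=0.2167, 1/60=0.0167, 1/60=0.0167, 1/60=0.0167
Σp_Iᵢ² = 0.0629² + 0.1049² + 0.2168² + 0.2448² + 0.0629² + 0.2448² + 0.0629² = 0.003956 + 0.011004 + 0.047002 + 0.059927 + 0.003956 + 0.059927 + 0.003956 = 0.189728
B_I = 1 / 0.189728 = 5.2707
Σp_IVᵢ² = 0.0930² + 0.1512² + 0.1977² + 0.0814² + 0.0930² + 0.1977² + 0.1860² = 0.008649 + 0.022861 + 0.039085 + 0.006626 + 0.008649 + 0.039085 + 0.034596 = 0.159551
B_IV = 1 / 0.159551 = 6.2676
Σp_IIIᵢ² = 0.0167² + 0.2167² + 0.5000² + 0.2167² + 0.0167² + 0.0167² + 0.0167² = 0.000279 + 0.046959 + 0.250000 + 0.046959 + 0.000279 + 0.000279 + 0.000279 = 0.345034
B_III = 1 / 0.345034 = 2.8983
Ranking by B (broadest → narrowest): morphospecies IV (6.27) > morphospecies I (5.27) > morphospecies III (2.90)

morphospecies IV > morphospecies I > morphospecies III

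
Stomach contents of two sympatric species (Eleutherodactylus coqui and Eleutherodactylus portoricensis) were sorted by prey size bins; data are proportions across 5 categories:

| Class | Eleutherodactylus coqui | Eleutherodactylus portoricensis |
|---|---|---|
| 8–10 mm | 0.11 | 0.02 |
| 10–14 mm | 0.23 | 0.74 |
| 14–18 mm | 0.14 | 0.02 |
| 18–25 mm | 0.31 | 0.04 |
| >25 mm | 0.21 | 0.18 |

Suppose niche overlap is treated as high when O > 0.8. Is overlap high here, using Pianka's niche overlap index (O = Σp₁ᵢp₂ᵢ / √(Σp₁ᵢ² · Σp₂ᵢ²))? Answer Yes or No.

Σ p₁ᵢp₂ᵢ = 0.0022 + 0.1702 + 0.0028 + 0.0124 + 0.0378 = 0.2254
Σp_1ᵢ² = 0.11² + 0.23² + 0.14² + 0.31² + 0.21² = 0.0121 + 0.0529 + 0.0196 + 0.0961 + 0.0441 = 0.2248
Σp_2ᵢ² = 0.02² + 0.74² + 0.02² + 0.04² + 0.18² = 0.0004 + 0.5476 + 0.0004 + 0.0016 + 0.0324 = 0.5824
O = 0.2254 / √(0.2248 × 0.5824) = 0.2254 / 0.36183 = 0.6229
O = 0.6229 < 0.8 → No.

No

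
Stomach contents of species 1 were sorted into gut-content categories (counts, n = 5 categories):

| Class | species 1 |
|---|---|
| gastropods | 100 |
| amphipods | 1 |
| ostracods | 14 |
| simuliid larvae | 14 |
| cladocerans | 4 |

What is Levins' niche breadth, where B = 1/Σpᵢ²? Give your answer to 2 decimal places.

1.70

Proportions for species 1 (n=133): 100/133=0.7519, 1/133=0.0075, 14/133=0.1053, 14/133=0.1053, 4/133=0.0301
Σpᵢ² = 0.7519² + 0.0075² + 0.1053² + 0.1053² + 0.0301² = 0.565354 + 0.000056 + 0.011088 + 0.011088 + 0.000906 = 0.588492
B = 1 / 0.588492 = 1.6993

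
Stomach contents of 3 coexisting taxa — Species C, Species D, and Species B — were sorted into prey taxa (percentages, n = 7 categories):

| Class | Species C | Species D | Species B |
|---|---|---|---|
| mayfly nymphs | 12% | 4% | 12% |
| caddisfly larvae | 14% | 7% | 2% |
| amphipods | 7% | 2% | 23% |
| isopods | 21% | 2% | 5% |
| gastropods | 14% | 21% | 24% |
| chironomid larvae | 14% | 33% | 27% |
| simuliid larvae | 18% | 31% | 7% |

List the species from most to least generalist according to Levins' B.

Species C > Species B > Species D

Convert percentages to proportions (divide by 100).
Σp_Cᵢ² = 0.12² + 0.14² + 0.07² + 0.21² + 0.14² + 0.14² + 0.18² = 0.0144 + 0.0196 + 0.0049 + 0.0441 + 0.0196 + 0.0196 + 0.0324 = 0.1546
B_C = 1 / 0.1546 = 6.4683
Σp_Dᵢ² = 0.04² + 0.07² + 0.02² + 0.02² + 0.21² + 0.33² + 0.31² = 0.0016 + 0.0049 + 0.0004 + 0.0004 + 0.0441 + 0.1089 + 0.0961 = 0.2564
B_D = 1 / 0.2564 = 3.9002
Σp_Bᵢ² = 0.12² + 0.02² + 0.23² + 0.05² + 0.24² + 0.27² + 0.07² = 0.0144 + 0.0004 + 0.0529 + 0.0025 + 0.0576 + 0.0729 + 0.0049 = 0.2056
B_B = 1 / 0.2056 = 4.8638
Ranking by B (broadest → narrowest): Species C (6.47) > Species B (4.86) > Species D (3.90)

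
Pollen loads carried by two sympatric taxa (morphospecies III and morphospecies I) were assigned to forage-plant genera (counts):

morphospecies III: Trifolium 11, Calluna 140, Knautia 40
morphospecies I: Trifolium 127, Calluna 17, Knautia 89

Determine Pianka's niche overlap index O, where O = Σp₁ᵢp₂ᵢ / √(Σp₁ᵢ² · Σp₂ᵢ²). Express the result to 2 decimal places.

0.32

Proportions for morphospecies III (n=191): 11/191=0.0576, 140/191=0.7330, 40/191=0.2094
Proportions for morphospecies I (n=233): 127/233=0.5451, 17/233=0.0730, 89/233=0.3820
Σ p₁ᵢp₂ᵢ = 0.031398 + 0.053509 + 0.079991 = 0.164898
Σp_1ᵢ² = 0.0576² + 0.7330² + 0.2094² = 0.003318 + 0.537289 + 0.043848 = 0.584455
Σp_2ᵢ² = 0.5451² + 0.0730² + 0.3820² = 0.297134 + 0.005329 + 0.145924 = 0.448387
O = 0.164898 / √(0.584455 × 0.448387) = 0.164898 / 0.5119199 = 0.3221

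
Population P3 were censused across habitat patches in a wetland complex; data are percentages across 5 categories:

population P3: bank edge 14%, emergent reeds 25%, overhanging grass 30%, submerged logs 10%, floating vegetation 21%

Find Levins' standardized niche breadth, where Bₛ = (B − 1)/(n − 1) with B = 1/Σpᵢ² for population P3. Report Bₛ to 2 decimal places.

0.86

Convert percentages to proportions (divide by 100).
Σpᵢ² = 0.14² + 0.25² + 0.30² + 0.10² + 0.21² = 0.0196 + 0.0625 + 0.0900 + 0.0100 + 0.0441 = 0.2262
B = 1 / 0.2262 = 4.4209
Bₛ = (B − 1)/(n − 1) = (4.4209 − 1)/(5 − 1) = 3.4209/4 = 0.8552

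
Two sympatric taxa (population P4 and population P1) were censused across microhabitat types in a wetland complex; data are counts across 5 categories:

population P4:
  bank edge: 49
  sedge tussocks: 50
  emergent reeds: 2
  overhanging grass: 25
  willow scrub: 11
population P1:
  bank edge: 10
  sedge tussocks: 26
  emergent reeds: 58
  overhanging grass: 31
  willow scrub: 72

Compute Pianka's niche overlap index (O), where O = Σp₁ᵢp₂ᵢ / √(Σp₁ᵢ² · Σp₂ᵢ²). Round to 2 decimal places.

0.46

Proportions for population P4 (n=137): 49/137=0.3577, 50/137=0.3650, 2/137=0.0146, 25/137=0.1825, 11/137=0.0803
Proportions for population P1 (n=197): 10/197=0.0508, 26/197=0.1320, 58/197=0.2944, 31/197=0.1574, 72/197=0.3655
Σ p₁ᵢp₂ᵢ = 0.018171 + 0.048180 + 0.004298 + 0.028726 + 0.029350 = 0.128725
Σp_1ᵢ² = 0.3577² + 0.3650² + 0.0146² + 0.1825² + 0.0803² = 0.127949 + 0.133225 + 0.000213 + 0.033306 + 0.006448 = 0.301141
Σp_2ᵢ² = 0.0508² + 0.1320² + 0.2944² + 0.1574² + 0.3655² = 0.002581 + 0.017424 + 0.086671 + 0.024775 + 0.133590 = 0.265041
O = 0.128725 / √(0.301141 × 0.265041) = 0.128725 / 0.2825150 = 0.4556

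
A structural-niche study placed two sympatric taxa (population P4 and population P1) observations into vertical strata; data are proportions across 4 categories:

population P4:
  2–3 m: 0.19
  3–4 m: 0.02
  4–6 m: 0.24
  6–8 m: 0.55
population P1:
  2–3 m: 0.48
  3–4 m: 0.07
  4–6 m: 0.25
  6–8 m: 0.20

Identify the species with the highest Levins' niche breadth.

population P1

Σp_P4ᵢ² = 0.19² + 0.02² + 0.24² + 0.55² = 0.0361 + 0.0004 + 0.0576 + 0.3025 = 0.3966
B_P4 = 1 / 0.3966 = 2.5214
Σp_P1ᵢ² = 0.48² + 0.07² + 0.25² + 0.20² = 0.2304 + 0.0049 + 0.0625 + 0.0400 = 0.3378
B_P1 = 1 / 0.3378 = 2.9603
Highest B → broadest niche (most generalist): population P1 (B = 2.96).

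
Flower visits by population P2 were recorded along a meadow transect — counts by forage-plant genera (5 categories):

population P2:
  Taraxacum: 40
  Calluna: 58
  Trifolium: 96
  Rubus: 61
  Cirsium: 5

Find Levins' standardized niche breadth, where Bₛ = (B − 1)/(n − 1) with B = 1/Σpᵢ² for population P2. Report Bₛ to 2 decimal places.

0.69

Proportions for population P2 (n=260): 40/260=0.1538, 58/260=0.2231, 96/260=0.3692, 61/260=0.2346, 5/260=0.0192
Σpᵢ² = 0.1538² + 0.2231² + 0.3692² + 0.2346² + 0.0192² = 0.023654 + 0.049774 + 0.136309 + 0.055037 + 0.000369 = 0.265143
B = 1 / 0.265143 = 3.7715
Bₛ = (B − 1)/(n − 1) = (3.7715 − 1)/(5 − 1) = 2.7715/4 = 0.6929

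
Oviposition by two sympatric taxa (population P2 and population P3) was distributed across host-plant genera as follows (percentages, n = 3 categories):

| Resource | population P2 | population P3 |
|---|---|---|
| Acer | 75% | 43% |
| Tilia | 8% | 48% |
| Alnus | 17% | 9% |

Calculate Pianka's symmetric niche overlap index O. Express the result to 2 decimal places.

Convert percentages to proportions (divide by 100).
Σ p₁ᵢp₂ᵢ = 0.3225 + 0.0384 + 0.0153 = 0.3762
Σp_1ᵢ² = 0.75² + 0.08² + 0.17² = 0.5625 + 0.0064 + 0.0289 = 0.5978
Σp_2ᵢ² = 0.43² + 0.48² + 0.09² = 0.1849 + 0.2304 + 0.0081 = 0.4234
O = 0.3762 / √(0.5978 × 0.4234) = 0.3762 / 0.50310 = 0.7478

0.75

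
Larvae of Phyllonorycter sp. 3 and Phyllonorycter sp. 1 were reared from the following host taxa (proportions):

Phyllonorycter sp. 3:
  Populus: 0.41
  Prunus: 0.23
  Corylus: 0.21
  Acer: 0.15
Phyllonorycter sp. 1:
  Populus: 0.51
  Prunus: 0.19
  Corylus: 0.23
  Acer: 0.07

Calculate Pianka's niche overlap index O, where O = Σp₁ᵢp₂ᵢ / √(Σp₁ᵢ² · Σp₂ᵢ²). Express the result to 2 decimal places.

Σ p₁ᵢp₂ᵢ = 0.2091 + 0.0437 + 0.0483 + 0.0105 = 0.3116
Σp_1ᵢ² = 0.41² + 0.23² + 0.21² + 0.15² = 0.1681 + 0.0529 + 0.0441 + 0.0225 = 0.2876
Σp_2ᵢ² = 0.51² + 0.19² + 0.23² + 0.07² = 0.2601 + 0.0361 + 0.0529 + 0.0049 = 0.3540
O = 0.3116 / √(0.2876 × 0.3540) = 0.3116 / 0.31908 = 0.9766

0.98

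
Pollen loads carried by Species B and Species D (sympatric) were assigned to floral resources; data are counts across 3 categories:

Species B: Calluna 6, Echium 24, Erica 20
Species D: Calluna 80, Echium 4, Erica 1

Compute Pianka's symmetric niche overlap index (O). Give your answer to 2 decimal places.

Proportions for Species B (n=50): 6/50=0.1200, 24/50=0.4800, 20/50=0.4000
Proportions for Species D (n=85): 80/85=0.9412, 4/85=0.0471, 1/85=0.0118
Σ p₁ᵢp₂ᵢ = 0.112944 + 0.022608 + 0.004720 = 0.140272
Σp_1ᵢ² = 0.1200² + 0.4800² + 0.4000² = 0.014400 + 0.230400 + 0.160000 = 0.404800
Σp_2ᵢ² = 0.9412² + 0.0471² + 0.0118² = 0.885857 + 0.002218 + 0.000139 = 0.888214
O = 0.140272 / √(0.404800 × 0.888214) = 0.140272 / 0.5996241 = 0.2339

0.23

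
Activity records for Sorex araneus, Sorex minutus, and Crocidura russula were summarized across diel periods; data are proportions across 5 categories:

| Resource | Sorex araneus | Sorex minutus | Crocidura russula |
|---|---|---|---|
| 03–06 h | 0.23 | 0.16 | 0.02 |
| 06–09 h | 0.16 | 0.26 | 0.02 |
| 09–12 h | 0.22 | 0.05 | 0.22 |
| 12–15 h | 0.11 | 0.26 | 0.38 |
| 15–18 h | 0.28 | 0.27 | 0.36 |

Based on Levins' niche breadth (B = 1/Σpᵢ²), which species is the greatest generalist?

Σp_aranᵢ² = 0.23² + 0.16² + 0.22² + 0.11² + 0.28² = 0.0529 + 0.0256 + 0.0484 + 0.0121 + 0.0784 = 0.2174
B_aran = 1 / 0.2174 = 4.5998
Σp_minuᵢ² = 0.16² + 0.26² + 0.05² + 0.26² + 0.27² = 0.0256 + 0.0676 + 0.0025 + 0.0676 + 0.0729 = 0.2362
B_minu = 1 / 0.2362 = 4.2337
Σp_russᵢ² = 0.02² + 0.02² + 0.22² + 0.38² + 0.36² = 0.0004 + 0.0004 + 0.0484 + 0.1444 + 0.1296 = 0.3232
B_russ = 1 / 0.3232 = 3.0941
Highest B → broadest niche (most generalist): Sorex araneus (B = 4.60).

Sorex araneus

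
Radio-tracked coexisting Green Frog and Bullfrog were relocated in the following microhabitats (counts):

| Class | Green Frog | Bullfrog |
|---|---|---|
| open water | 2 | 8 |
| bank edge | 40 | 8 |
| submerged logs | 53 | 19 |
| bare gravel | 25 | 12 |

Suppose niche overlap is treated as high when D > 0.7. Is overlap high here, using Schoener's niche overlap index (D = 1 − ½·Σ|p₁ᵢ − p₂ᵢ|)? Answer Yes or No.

Proportions for Green Frog (n=120): 2/120=0.0167, 40/120=0.3333, 53/120=0.4417, 25/120=0.2083
Proportions for Bullfrog (n=47): 8/47=0.1702, 8/47=0.1702, 19/47=0.4043, 12/47=0.2553
Σ|p₁ᵢ − p₂ᵢ| = 0.1535 + 0.1631 + 0.0374 + 0.0470 = 0.4010
D = 1 − ½ × 0.4010 = 1 − 0.20050 = 0.79950
D = 0.79950 > 0.7 → Yes.

Yes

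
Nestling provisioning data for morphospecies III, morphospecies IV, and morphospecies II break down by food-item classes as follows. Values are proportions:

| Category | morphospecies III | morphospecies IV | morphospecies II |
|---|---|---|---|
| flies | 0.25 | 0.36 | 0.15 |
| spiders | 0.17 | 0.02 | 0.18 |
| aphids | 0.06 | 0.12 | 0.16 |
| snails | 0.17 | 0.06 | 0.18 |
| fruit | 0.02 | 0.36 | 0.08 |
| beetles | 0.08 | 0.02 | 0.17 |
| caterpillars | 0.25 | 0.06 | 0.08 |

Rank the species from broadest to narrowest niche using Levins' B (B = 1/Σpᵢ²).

morphospecies II > morphospecies III > morphospecies IV

Σp_IIIᵢ² = 0.25² + 0.17² + 0.06² + 0.17² + 0.02² + 0.08² + 0.25² = 0.0625 + 0.0289 + 0.0036 + 0.0289 + 0.0004 + 0.0064 + 0.0625 = 0.1932
B_III = 1 / 0.1932 = 5.1760
Σp_IVᵢ² = 0.36² + 0.02² + 0.12² + 0.06² + 0.36² + 0.02² + 0.06² = 0.1296 + 0.0004 + 0.0144 + 0.0036 + 0.1296 + 0.0004 + 0.0036 = 0.2816
B_IV = 1 / 0.2816 = 3.5511
Σp_IIᵢ² = 0.15² + 0.18² + 0.16² + 0.18² + 0.08² + 0.17² + 0.08² = 0.0225 + 0.0324 + 0.0256 + 0.0324 + 0.0064 + 0.0289 + 0.0064 = 0.1546
B_II = 1 / 0.1546 = 6.4683
Ranking by B (broadest → narrowest): morphospecies II (6.47) > morphospecies III (5.18) > morphospecies IV (3.55)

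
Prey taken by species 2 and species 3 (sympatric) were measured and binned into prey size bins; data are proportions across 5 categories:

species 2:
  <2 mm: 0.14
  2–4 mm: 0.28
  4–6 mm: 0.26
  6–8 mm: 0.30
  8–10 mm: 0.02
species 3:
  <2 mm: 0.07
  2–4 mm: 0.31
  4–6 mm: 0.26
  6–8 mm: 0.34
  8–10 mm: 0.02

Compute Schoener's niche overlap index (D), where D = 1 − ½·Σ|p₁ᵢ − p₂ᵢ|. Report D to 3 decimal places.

Σ|p₁ᵢ − p₂ᵢ| = 0.07 + 0.03 + 0.00 + 0.04 + 0.00 = 0.14
D = 1 − ½ × 0.14 = 1 − 0.070 = 0.93000

0.930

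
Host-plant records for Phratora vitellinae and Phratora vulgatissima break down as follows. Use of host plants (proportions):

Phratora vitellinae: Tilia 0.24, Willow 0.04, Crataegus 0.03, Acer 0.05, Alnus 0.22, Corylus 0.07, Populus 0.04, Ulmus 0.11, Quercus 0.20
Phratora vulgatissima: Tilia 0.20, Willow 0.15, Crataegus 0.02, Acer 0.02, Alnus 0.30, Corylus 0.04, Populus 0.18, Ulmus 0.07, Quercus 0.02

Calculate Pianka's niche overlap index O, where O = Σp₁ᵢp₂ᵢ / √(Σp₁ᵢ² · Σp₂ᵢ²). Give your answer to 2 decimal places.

0.79

Σ p₁ᵢp₂ᵢ = 0.0480 + 0.0060 + 0.0006 + 0.0010 + 0.0660 + 0.0028 + 0.0072 + 0.0077 + 0.0040 = 0.1433
Σp_1ᵢ² = 0.24² + 0.04² + 0.03² + 0.05² + 0.22² + 0.07² + 0.04² + 0.11² + 0.20² = 0.0576 + 0.0016 + 0.0009 + 0.0025 + 0.0484 + 0.0049 + 0.0016 + 0.0121 + 0.0400 = 0.1696
Σp_2ᵢ² = 0.20² + 0.15² + 0.02² + 0.02² + 0.30² + 0.04² + 0.18² + 0.07² + 0.02² = 0.0400 + 0.0225 + 0.0004 + 0.0004 + 0.0900 + 0.0016 + 0.0324 + 0.0049 + 0.0004 = 0.1926
O = 0.1433 / √(0.1696 × 0.1926) = 0.1433 / 0.18073 = 0.7929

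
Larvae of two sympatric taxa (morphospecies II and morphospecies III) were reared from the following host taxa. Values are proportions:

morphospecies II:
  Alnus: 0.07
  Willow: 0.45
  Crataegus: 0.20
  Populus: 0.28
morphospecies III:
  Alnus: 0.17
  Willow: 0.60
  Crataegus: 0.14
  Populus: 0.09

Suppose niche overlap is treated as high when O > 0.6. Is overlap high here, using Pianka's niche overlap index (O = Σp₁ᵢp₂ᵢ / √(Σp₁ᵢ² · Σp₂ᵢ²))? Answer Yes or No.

Yes

Σ p₁ᵢp₂ᵢ = 0.0119 + 0.2700 + 0.0280 + 0.0252 = 0.3351
Σp_1ᵢ² = 0.07² + 0.45² + 0.20² + 0.28² = 0.0049 + 0.2025 + 0.0400 + 0.0784 = 0.3258
Σp_2ᵢ² = 0.17² + 0.60² + 0.14² + 0.09² = 0.0289 + 0.3600 + 0.0196 + 0.0081 = 0.4166
O = 0.3351 / √(0.3258 × 0.4166) = 0.3351 / 0.36841 = 0.9096
O = 0.9096 > 0.6 → Yes.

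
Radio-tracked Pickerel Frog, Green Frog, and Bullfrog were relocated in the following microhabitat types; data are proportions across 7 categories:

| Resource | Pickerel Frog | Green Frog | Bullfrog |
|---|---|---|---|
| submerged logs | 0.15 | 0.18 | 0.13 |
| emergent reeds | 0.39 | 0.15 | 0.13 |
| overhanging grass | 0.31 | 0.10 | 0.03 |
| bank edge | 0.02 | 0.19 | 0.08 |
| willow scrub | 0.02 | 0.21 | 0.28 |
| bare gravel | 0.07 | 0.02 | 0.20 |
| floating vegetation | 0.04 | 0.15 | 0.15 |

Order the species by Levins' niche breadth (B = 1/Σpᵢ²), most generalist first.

Σp_Pickᵢ² = 0.15² + 0.39² + 0.31² + 0.02² + 0.02² + 0.07² + 0.04² = 0.0225 + 0.1521 + 0.0961 + 0.0004 + 0.0004 + 0.0049 + 0.0016 = 0.2780
B_Pick = 1 / 0.2780 = 3.5971
Σp_Greeᵢ² = 0.18² + 0.15² + 0.10² + 0.19² + 0.21² + 0.02² + 0.15² = 0.0324 + 0.0225 + 0.0100 + 0.0361 + 0.0441 + 0.0004 + 0.0225 = 0.1680
B_Gree = 1 / 0.1680 = 5.9524
Σp_Bullᵢ² = 0.13² + 0.13² + 0.03² + 0.08² + 0.28² + 0.20² + 0.15² = 0.0169 + 0.0169 + 0.0009 + 0.0064 + 0.0784 + 0.0400 + 0.0225 = 0.1820
B_Bull = 1 / 0.1820 = 5.4945
Ranking by B (broadest → narrowest): Green Frog (5.95) > Bullfrog (5.49) > Pickerel Frog (3.60)

Green Frog > Bullfrog > Pickerel Frog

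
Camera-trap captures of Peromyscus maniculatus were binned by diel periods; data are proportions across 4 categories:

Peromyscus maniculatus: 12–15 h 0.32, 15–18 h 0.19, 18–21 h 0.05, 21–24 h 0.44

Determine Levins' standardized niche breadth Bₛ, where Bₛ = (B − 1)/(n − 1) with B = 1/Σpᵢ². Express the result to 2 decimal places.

Σpᵢ² = 0.32² + 0.19² + 0.05² + 0.44² = 0.1024 + 0.0361 + 0.0025 + 0.1936 = 0.3346
B = 1 / 0.3346 = 2.9886
Bₛ = (B − 1)/(n − 1) = (2.9886 − 1)/(4 − 1) = 1.9886/3 = 0.6629

0.66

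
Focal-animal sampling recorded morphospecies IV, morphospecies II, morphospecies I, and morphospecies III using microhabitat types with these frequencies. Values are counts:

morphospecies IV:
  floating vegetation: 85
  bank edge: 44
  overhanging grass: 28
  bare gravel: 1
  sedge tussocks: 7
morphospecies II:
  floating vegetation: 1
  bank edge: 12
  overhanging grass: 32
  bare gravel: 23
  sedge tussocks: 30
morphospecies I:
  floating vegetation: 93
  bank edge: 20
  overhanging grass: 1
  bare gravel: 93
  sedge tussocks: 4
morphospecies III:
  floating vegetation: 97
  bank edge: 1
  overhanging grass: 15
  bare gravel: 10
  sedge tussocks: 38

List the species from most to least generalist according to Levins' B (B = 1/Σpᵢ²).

morphospecies II > morphospecies IV > morphospecies I > morphospecies III

Proportions for morphospecies IV (n=165): 85/165=0.5152, 44/165=0.2667, 28/165=0.1697, 1/165=0.0061, 7/165=0.0424
Proportions for morphospecies II (n=98): 1/98=0.0102, 12/98=0.1224, 32/98=0.3265, 23/98=0.2347, 30/98=0.3061
Proportions for morphospecies I (n=211): 93/211=0.4408, 20/211=0.0948, 1/211=0.0047, 93/211=0.4408, 4/211=0.0190
Proportions for morphospecies III (n=161): 97/161=0.6025, 1/161=0.0062, 15/161=0.0932, 10/161=0.0621, 38/161=0.2360
Σp_IVᵢ² = 0.5152² + 0.2667² + 0.1697² + 0.0061² + 0.0424² = 0.265431 + 0.071129 + 0.028798 + 0.000037 + 0.001798 = 0.367193
B_IV = 1 / 0.367193 = 2.7234
Σp_IIᵢ² = 0.0102² + 0.1224² + 0.3265² + 0.2347² + 0.3061² = 0.000104 + 0.014982 + 0.106602 + 0.055084 + 0.093697 = 0.270469
B_II = 1 / 0.270469 = 3.6973
Σp_Iᵢ² = 0.4408² + 0.0948² + 0.0047² + 0.4408² + 0.0190² = 0.194305 + 0.008987 + 0.000022 + 0.194305 + 0.000361 = 0.397980
B_I = 1 / 0.397980 = 2.5127
Σp_IIIᵢ² = 0.6025² + 0.0062² + 0.0932² + 0.0621² + 0.2360² = 0.363006 + 0.000038 + 0.008686 + 0.003856 + 0.055696 = 0.431282
B_III = 1 / 0.431282 = 2.3187
Ranking by B (broadest → narrowest): morphospecies II (3.70) > morphospecies IV (2.72) > morphospecies I (2.51) > morphospecies III (2.32)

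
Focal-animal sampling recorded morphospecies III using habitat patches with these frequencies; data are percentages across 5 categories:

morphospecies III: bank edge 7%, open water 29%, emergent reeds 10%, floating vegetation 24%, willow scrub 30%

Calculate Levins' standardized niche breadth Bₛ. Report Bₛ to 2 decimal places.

0.76

Convert percentages to proportions (divide by 100).
Σpᵢ² = 0.07² + 0.29² + 0.10² + 0.24² + 0.30² = 0.0049 + 0.0841 + 0.0100 + 0.0576 + 0.0900 = 0.2466
B = 1 / 0.2466 = 4.0552
Bₛ = (B − 1)/(n − 1) = (4.0552 − 1)/(5 − 1) = 3.0552/4 = 0.7638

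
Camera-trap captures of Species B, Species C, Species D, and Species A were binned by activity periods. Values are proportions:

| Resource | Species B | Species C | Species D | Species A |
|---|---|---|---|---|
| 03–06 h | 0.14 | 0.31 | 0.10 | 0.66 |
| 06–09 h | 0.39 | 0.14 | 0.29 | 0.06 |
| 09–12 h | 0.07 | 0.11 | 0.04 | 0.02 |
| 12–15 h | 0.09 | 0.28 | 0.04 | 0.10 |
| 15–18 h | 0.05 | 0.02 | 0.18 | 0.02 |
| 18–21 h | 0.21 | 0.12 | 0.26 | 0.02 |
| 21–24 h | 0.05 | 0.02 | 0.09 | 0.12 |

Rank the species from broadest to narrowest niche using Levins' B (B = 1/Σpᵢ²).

Σp_Bᵢ² = 0.14² + 0.39² + 0.07² + 0.09² + 0.05² + 0.21² + 0.05² = 0.0196 + 0.1521 + 0.0049 + 0.0081 + 0.0025 + 0.0441 + 0.0025 = 0.2338
B_B = 1 / 0.2338 = 4.2772
Σp_Cᵢ² = 0.31² + 0.14² + 0.11² + 0.28² + 0.02² + 0.12² + 0.02² = 0.0961 + 0.0196 + 0.0121 + 0.0784 + 0.0004 + 0.0144 + 0.0004 = 0.2214
B_C = 1 / 0.2214 = 4.5167
Σp_Dᵢ² = 0.10² + 0.29² + 0.04² + 0.04² + 0.18² + 0.26² + 0.09² = 0.0100 + 0.0841 + 0.0016 + 0.0016 + 0.0324 + 0.0676 + 0.0081 = 0.2054
B_D = 1 / 0.2054 = 4.8685
Σp_Aᵢ² = 0.66² + 0.06² + 0.02² + 0.10² + 0.02² + 0.02² + 0.12² = 0.4356 + 0.0036 + 0.0004 + 0.0100 + 0.0004 + 0.0004 + 0.0144 = 0.4648
B_A = 1 / 0.4648 = 2.1515
Ranking by B (broadest → narrowest): Species D (4.87) > Species C (4.52) > Species B (4.28) > Species A (2.15)

Species D > Species C > Species B > Species A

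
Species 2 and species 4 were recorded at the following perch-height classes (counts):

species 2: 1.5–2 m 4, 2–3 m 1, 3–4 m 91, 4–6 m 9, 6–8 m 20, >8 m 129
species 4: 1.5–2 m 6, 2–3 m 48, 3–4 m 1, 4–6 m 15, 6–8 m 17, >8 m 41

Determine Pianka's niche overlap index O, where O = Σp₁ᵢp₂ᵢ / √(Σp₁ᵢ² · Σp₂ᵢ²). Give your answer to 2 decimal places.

Proportions for species 2 (n=254): 4/254=0.0157, 1/254=0.0039, 91/254=0.3583, 9/254=0.0354, 20/254=0.0787, 129/254=0.5079
Proportions for species 4 (n=128): 6/128=0.0469, 48/128=0.3750, 1/128=0.0078, 15/128=0.1172, 17/128=0.1328, 41/128=0.3203
Σ p₁ᵢp₂ᵢ = 0.000736 + 0.001463 + 0.002795 + 0.004149 + 0.010451 + 0.162680 = 0.182274
Σp_1ᵢ² = 0.0157² + 0.0039² + 0.3583² + 0.0354² + 0.0787² + 0.5079² = 0.000246 + 0.000015 + 0.128379 + 0.001253 + 0.006194 + 0.257962 = 0.394049
Σp_2ᵢ² = 0.0469² + 0.3750² + 0.0078² + 0.1172² + 0.1328² + 0.3203² = 0.002200 + 0.140625 + 0.000061 + 0.013736 + 0.017636 + 0.102592 = 0.276850
O = 0.182274 / √(0.394049 × 0.276850) = 0.182274 / 0.3302915 = 0.5519

0.55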